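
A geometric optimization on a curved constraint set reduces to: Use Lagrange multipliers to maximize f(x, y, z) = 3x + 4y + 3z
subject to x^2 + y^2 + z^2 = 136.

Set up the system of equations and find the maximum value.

Lagrange conditions: 3 = 2*lambda*x, 4 = 2*lambda*y, 3 = 2*lambda*z
So x:3 = y:4 = z:3, i.e. x = 3t, y = 4t, z = 3t
Constraint: t^2*(3^2 + 4^2 + 3^2) = 136
  t^2 * 34 = 136  =>  t = sqrt(4)
Maximum = 3*3t + 4*4t + 3*3t = 34*sqrt(4) = 68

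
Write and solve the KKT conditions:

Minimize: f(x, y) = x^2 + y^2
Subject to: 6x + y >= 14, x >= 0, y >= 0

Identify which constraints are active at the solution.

KKT conditions for min x^2 + y^2 s.t. 6x + 1y >= 14, x >= 0, y >= 0:
Stationarity: 2x = mu*6 + mu_x, 2y = mu*1 + mu_y, with mu, mu_x, mu_y >= 0
Complementary slackness: mu*(6x + y - 14) = 0, mu_x*x = 0, mu_y*y = 0
(0, 0) is infeasible (6*0 + 1*0 < 14), so if mu = 0 stationarity would force x = mu_x/2 >= 0, y = mu_y/2 >= 0 with mu_x*x = mu_y*y = 0, i.e. x = y = 0: contradiction. Hence mu > 0 and 6x + y = 14 is active.
Try x > 0, y > 0 (so mu_x = mu_y = 0): x = 6*mu/2, y = 1*mu/2
Substitute: 6*(6*mu/2) + 1*(1*mu/2) = 14
  mu*37/2 = 14 => mu = 28/37
x* = 84/37 > 0, y* = 14/37 > 0, consistent with mu_x = mu_y = 0.
f is convex and the constraints are linear, so this KKT point is the global minimum.
f* = 196/37
Active constraints: 6x + y >= 14 (holds with equality, mu = 28/37 > 0); x >= 0 and y >= 0 are inactive (mu_x = mu_y = 0).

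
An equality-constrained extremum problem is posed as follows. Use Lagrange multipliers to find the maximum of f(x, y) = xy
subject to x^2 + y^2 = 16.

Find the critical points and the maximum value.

Lagrange conditions: y = 2*lambda*x and x = 2*lambda*y
If x = 0 then y = 0, violating the constraint, so x, y != 0.
Dividing: y/x = x/y => x^2 = y^2 => y = x or y = -x
Constraint: 2x^2 = 16 => x^2 = 8 => x = +/-sqrt(8)
Critical points: (sqrt(8), sqrt(8)), (-sqrt(8), -sqrt(8)), (sqrt(8), -sqrt(8)), (-sqrt(8), sqrt(8))
  y = x:  xy = x^2 = 8  at (sqrt(8), sqrt(8)) and (-sqrt(8), -sqrt(8))
  y = -x: xy = -x^2 = -8 at (sqrt(8), -sqrt(8)) and (-sqrt(8), sqrt(8))
Maximum xy = 8 at (sqrt(8), sqrt(8)) and (-sqrt(8), -sqrt(8))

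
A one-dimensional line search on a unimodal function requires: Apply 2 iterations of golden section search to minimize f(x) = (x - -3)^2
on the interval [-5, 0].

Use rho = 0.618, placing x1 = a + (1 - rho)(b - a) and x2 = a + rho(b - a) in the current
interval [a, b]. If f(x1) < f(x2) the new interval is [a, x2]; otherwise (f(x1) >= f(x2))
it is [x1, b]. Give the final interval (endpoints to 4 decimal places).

Golden section search for min of f(x) = (x - -3)^2 on [-5, 0].
Each step: x1 = a + (1 - rho)(b - a), x2 = a + rho(b - a); if f(x1) < f(x2) keep [a, x2], otherwise keep [x1, b].
Step 1: [-5.0000, 0.0000], x1=-3.0900 (f=0.0081), x2=-1.9100 (f=1.1881); f(x1) < f(x2) => keep [-5.0000, -1.9100]
Step 2: [-5.0000, -1.9100], x1=-3.8196 (f=0.6718), x2=-3.0904 (f=0.0082); f(x1) > f(x2) => keep [-3.8196, -1.9100]
Final interval: [-3.8196, -1.9100]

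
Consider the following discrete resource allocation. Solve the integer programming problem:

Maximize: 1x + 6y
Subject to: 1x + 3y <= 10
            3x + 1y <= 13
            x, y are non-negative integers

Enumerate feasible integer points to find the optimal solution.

Constraint 1: 1x + 3y <= 10
Constraint 2: 3x + 1y <= 13
Feasible x range (need y >= 0): 0 <= x <= min(10/1, 13/3) => x in {0, ..., 4}.
Enumerate feasible integer points row by row (the coefficient of y is 6 > 0, so for each x the largest feasible y gives the best value):
  x = 0: y <= min((10 - 1*0)/3, (13 - 3*0)/1) => y in {0, ..., 3}; best 1*0 + 6*3 = 18
  x = 1: y <= min((10 - 1*1)/3, (13 - 3*1)/1) => y in {0, ..., 3}; best 1*1 + 6*3 = 19
  x = 2: y <= min((10 - 1*2)/3, (13 - 3*2)/1) => y in {0, ..., 2}; best 1*2 + 6*2 = 14
  x = 3: y <= min((10 - 1*3)/3, (13 - 3*3)/1) => y in {0, ..., 2}; best 1*3 + 6*2 = 15
  x = 4: y <= min((10 - 1*4)/3, (13 - 3*4)/1) => y in {0, ..., 1}; best 1*4 + 6*1 = 10
The maximum 1x + 6y = 19 is achieved at x = 1, y = 3.
Check: 1*1 + 3*3 = 10 <= 10 and 3*1 + 1*3 = 6 <= 13.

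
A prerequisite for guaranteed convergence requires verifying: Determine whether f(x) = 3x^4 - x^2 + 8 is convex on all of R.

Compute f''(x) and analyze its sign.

f(x) = 3x^4 - x^2 + 8
f'(x) = 12x^3 + -2x
f''(x) = 36x^2 + -2
f''(0) = -2 < 0, so not convex near x = 0
Therefore, f is not globally convex on R.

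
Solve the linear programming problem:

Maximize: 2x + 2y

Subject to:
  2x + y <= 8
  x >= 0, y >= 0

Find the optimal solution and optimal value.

The feasible region has vertices at [(0, 0), (4, 0), (0, 8)].
Checking objective 2x + 2y at each vertex:
  (0, 0): 2*0 + 2*0 = 0
  (4, 0): 2*4 + 2*0 = 8
  (0, 8): 2*0 + 2*8 = 16
Maximum is 16 at (0, 8).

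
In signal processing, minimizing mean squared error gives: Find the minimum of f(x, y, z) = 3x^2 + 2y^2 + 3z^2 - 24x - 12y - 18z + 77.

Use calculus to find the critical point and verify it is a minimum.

f(x,y,z) = 3x^2 + 2y^2 + 3z^2 - 24x - 12y - 18z + 77
df/dx = 6x + (-24) = 0 => x = 4
df/dy = 4y + (-12) = 0 => y = 3
df/dz = 6z + (-18) = 0 => z = 3
f(4,3,3) = 3*(4)^2 + 2*(3)^2 + 3*(3)^2 + -24*(4) + -12*(3) + -18*(3) + 77 = -16
Hessian is diagonal with entries 6, 4, 6 > 0, confirmed minimum.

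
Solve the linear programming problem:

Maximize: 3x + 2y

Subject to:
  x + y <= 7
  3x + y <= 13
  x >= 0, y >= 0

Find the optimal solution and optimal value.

Feasible vertices: (0, 0), (0, 7), (3, 4), (13/3, 0)
Objective 3x + 2y at each:
  (0, 0): 0
  (0, 7): 14
  (3, 4): 17
  (13/3, 0): 13
Maximum is 17 at (3, 4).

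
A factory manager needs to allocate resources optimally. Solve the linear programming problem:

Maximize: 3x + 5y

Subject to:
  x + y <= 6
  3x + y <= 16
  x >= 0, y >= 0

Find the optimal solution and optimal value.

Feasible vertices: (0, 0), (0, 6), (5, 1), (16/3, 0)
Objective 3x + 5y at each:
  (0, 0): 0
  (0, 6): 30
  (5, 1): 20
  (16/3, 0): 16
Maximum is 30 at (0, 6).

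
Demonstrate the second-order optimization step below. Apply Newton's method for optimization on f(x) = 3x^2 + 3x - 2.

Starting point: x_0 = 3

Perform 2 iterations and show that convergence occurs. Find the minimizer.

f(x) = 3x^2 + 3x - 2, f'(x) = 6x + (3), f''(x) = 6
Step 1: f'(3) = 21, x_1 = 3 - 21/6 = -1/2
Step 2: f'(-1/2) = 0, x_2 = -1/2 (converged)
Newton's method converges in 1 step for quadratics.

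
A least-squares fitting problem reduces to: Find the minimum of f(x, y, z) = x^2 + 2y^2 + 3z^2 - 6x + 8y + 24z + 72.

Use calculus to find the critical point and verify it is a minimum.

f(x,y,z) = x^2 + 2y^2 + 3z^2 - 6x + 8y + 24z + 72
df/dx = 2x + (-6) = 0 => x = 3
df/dy = 4y + (8) = 0 => y = -2
df/dz = 6z + (24) = 0 => z = -4
f(3,-2,-4) = 1*(3)^2 + 2*(-2)^2 + 3*(-4)^2 + -6*(3) + 8*(-2) + 24*(-4) + 72 = 7
Hessian is diagonal with entries 2, 4, 6 > 0, confirmed minimum.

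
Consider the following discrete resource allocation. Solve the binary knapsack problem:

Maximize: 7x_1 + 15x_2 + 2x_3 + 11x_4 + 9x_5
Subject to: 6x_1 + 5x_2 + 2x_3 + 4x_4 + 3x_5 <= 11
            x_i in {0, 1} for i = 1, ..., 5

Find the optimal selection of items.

Items: item 1 (v=7, w=6), item 2 (v=15, w=5), item 3 (v=2, w=2), item 4 (v=11, w=4), item 5 (v=9, w=3)
Capacity: 11
Checking all 32 subsets (w = total weight, v = total value):
  {}: w = 0, v = 0
  {1}: w = 6, v = 7
  {2}: w = 5, v = 15
  {3}: w = 2, v = 2
  {4}: w = 4, v = 11
  {5}: w = 3, v = 9
  {1, 2}: w = 11, v = 22
  {1, 3}: w = 8, v = 9
  {1, 4}: w = 10, v = 18
  {1, 5}: w = 9, v = 16
  {2, 3}: w = 7, v = 17
  {2, 4}: w = 9, v = 26
  {2, 5}: w = 8, v = 24
  {3, 4}: w = 6, v = 13
  {3, 5}: w = 5, v = 11
  {4, 5}: w = 7, v = 20
  {1, 2, 3}: w = 13 > 11, infeasible
  {1, 2, 4}: w = 15 > 11, infeasible
  {1, 2, 5}: w = 14 > 11, infeasible
  {1, 3, 4}: w = 12 > 11, infeasible
  {1, 3, 5}: w = 11, v = 18
  {1, 4, 5}: w = 13 > 11, infeasible
  {2, 3, 4}: w = 11, v = 28
  {2, 3, 5}: w = 10, v = 26
  {2, 4, 5}: w = 12 > 11, infeasible
  {3, 4, 5}: w = 9, v = 22
  {1, 2, 3, 4}: w = 17 > 11, infeasible
  {1, 2, 3, 5}: w = 16 > 11, infeasible
  {1, 2, 4, 5}: w = 18 > 11, infeasible
  {1, 3, 4, 5}: w = 15 > 11, infeasible
  {2, 3, 4, 5}: w = 14 > 11, infeasible
  {1, 2, 3, 4, 5}: w = 20 > 11, infeasible
Best feasible subset: items [2, 3, 4]
Total weight: 11 <= 11, total value: 28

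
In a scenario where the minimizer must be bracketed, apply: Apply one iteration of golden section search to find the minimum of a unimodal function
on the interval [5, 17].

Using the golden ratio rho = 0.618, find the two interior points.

Golden section search on [5, 17].
Golden ratio rho = 0.618 (approx).
Interior points:
  x_1 = 5 + (1-0.618)*12 = 9.5840
  x_2 = 5 + 0.618*12 = 12.4160
Compare f(x_1) and f(x_2) to determine which subinterval to keep.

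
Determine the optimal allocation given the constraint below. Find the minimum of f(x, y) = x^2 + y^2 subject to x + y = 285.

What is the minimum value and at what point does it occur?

Substitute y = 285 - x into f(x,y) = x^2 + y^2:
g(x) = x^2 + (285 - x)^2 = 2x^2 - 570x + 81225
g'(x) = 4x - 570 = 0  =>  x = 285/2
y = 285 - 285/2 = 285/2
Minimum value = (285/2)^2 + (285/2)^2 = 81225/2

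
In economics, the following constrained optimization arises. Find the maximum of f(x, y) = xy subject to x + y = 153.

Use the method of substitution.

Substitute y = 153 - x into f(x,y) = xy:
g(x) = x(153 - x) = 153x - x^2
g'(x) = 153 - 2x = 0  =>  x = 153/2
y = 153 - 153/2 = 153/2
Maximum value = (153/2) * (153/2) = 23409/4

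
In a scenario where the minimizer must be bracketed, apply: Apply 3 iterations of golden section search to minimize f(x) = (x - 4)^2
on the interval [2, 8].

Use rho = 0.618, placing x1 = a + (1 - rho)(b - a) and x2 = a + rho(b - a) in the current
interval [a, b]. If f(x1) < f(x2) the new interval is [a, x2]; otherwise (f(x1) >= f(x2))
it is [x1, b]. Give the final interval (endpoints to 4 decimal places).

Golden section search for min of f(x) = (x - 4)^2 on [2, 8].
Each step: x1 = a + (1 - rho)(b - a), x2 = a + rho(b - a); if f(x1) < f(x2) keep [a, x2], otherwise keep [x1, b].
Step 1: [2.0000, 8.0000], x1=4.2920 (f=0.0853), x2=5.7080 (f=2.9173); f(x1) < f(x2) => keep [2.0000, 5.7080]
Step 2: [2.0000, 5.7080], x1=3.4165 (f=0.3405), x2=4.2915 (f=0.0850); f(x1) > f(x2) => keep [3.4165, 5.7080]
Step 3: [3.4165, 5.7080], x1=4.2918 (f=0.0852), x2=4.8326 (f=0.6933); f(x1) < f(x2) => keep [3.4165, 4.8326]
Final interval: [3.4165, 4.8326]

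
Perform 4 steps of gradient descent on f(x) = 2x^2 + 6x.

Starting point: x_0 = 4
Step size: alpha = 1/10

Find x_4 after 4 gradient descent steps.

f(x) = 2x^2 + 6x, f'(x) = 4x + (6)
Step 1: f'(4) = 22, x_1 = 4 - 1/10 * 22 = 9/5
Step 2: f'(9/5) = 66/5, x_2 = 9/5 - 1/10 * 66/5 = 12/25
Step 3: f'(12/25) = 198/25, x_3 = 12/25 - 1/10 * 198/25 = -39/125
Step 4: f'(-39/125) = 594/125, x_4 = -39/125 - 1/10 * 594/125 = -492/625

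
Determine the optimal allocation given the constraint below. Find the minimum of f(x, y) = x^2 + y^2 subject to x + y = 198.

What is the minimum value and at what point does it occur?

Substitute y = 198 - x into f(x,y) = x^2 + y^2:
g(x) = x^2 + (198 - x)^2 = 2x^2 - 396x + 39204
g'(x) = 4x - 396 = 0  =>  x = 99
y = 198 - 99 = 99
Minimum value = 99^2 + 99^2 = 19602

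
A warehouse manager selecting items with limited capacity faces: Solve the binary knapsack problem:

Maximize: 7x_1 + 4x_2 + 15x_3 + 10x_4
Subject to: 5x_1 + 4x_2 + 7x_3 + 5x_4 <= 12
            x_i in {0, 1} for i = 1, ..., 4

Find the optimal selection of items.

Items: item 1 (v=7, w=5), item 2 (v=4, w=4), item 3 (v=15, w=7), item 4 (v=10, w=5)
Capacity: 12
Checking all 16 subsets (w = total weight, v = total value):
  {}: w = 0, v = 0
  {1}: w = 5, v = 7
  {2}: w = 4, v = 4
  {3}: w = 7, v = 15
  {4}: w = 5, v = 10
  {1, 2}: w = 9, v = 11
  {1, 3}: w = 12, v = 22
  {1, 4}: w = 10, v = 17
  {2, 3}: w = 11, v = 19
  {2, 4}: w = 9, v = 14
  {3, 4}: w = 12, v = 25
  {1, 2, 3}: w = 16 > 12, infeasible
  {1, 2, 4}: w = 14 > 12, infeasible
  {1, 3, 4}: w = 17 > 12, infeasible
  {2, 3, 4}: w = 16 > 12, infeasible
  {1, 2, 3, 4}: w = 21 > 12, infeasible
Best feasible subset: items [3, 4]
Total weight: 12 <= 12, total value: 25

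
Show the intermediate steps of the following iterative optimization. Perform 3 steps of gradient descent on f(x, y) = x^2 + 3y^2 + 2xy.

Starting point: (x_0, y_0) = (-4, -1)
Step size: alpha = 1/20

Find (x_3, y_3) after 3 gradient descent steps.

f(x,y) = x^2 + 3y^2 + 2xy
grad_x = 2x + 2y, grad_y = 6y + 2x
Step 1: grad = (-10, -14), (-7/2, -3/10)
Step 2: grad = (-38/5, -44/5), (-78/25, 7/50)
Step 3: grad = (-149/25, -27/5), (-1411/500, 41/100)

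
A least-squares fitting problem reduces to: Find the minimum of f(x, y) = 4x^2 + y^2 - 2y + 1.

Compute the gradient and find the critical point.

f(x,y) = 4x^2 + y^2 - 2y + 1
df/dx = 8x + (0) = 0  =>  x = 0
df/dy = 2y + (-2) = 0  =>  y = 1
f(0, 1) = 4*(0)^2 + 1*(1)^2 + -2*(1) + 1 = 0
Hessian is diagonal with entries 8, 2 > 0, so this is a minimum.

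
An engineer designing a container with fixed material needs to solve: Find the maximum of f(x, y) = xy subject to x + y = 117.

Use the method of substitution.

Substitute y = 117 - x into f(x,y) = xy:
g(x) = x(117 - x) = 117x - x^2
g'(x) = 117 - 2x = 0  =>  x = 117/2
y = 117 - 117/2 = 117/2
Maximum value = (117/2) * (117/2) = 13689/4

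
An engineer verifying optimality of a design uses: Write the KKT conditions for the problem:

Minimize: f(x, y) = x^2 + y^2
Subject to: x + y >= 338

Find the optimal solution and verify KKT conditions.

KKT conditions for min x^2 + y^2 s.t. x + y >= 338:
Stationarity: 2x = mu, 2y = mu
So x = y = mu/2.
Complementary slackness: mu*(x + y - 338) = 0
Primal feasibility: x + y >= 338; dual feasibility: mu >= 0
If mu = 0 then x = y = 0, but 0 + 0 < 338 is infeasible, so the constraint is active.
Constraint active: x + y = 2*(mu/2) = 338 => mu = 338
x = y = 169, f = 57122
Verify: stationarity 2*169 = 338 = mu; primal 169 + 169 = 338 >= 338; dual mu = 338 >= 0; complementary slackness 338*(338 - 338) = 0. All KKT conditions hold.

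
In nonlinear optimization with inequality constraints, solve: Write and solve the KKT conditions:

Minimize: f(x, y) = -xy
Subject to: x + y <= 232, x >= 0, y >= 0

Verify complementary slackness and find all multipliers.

Problem: min -xy s.t. x + y <= 232 (multiplier lambda), x >= 0 (mu_x), y >= 0 (mu_y)
KKT stationarity: -y + lambda - mu_x = 0, -x + lambda - mu_y = 0, with lambda, mu_x, mu_y >= 0
Complementary slackness: lambda*(x + y - 232) = 0, mu_x*x = 0, mu_y*y = 0
If lambda = 0: y = -mu_x <= 0 and x = -mu_y <= 0 force x = y = 0 with f = 0; but x = y = 116 is feasible with f = -13456 < 0, so this is not the minimum. Hence lambda > 0 and x + y = 232.
Try x > 0, y > 0 (so mu_x = mu_y = 0): y = lambda, x = lambda => x = y = lambda
x + y = 232 => 2*lambda = 232 => lambda = 116
x* = y* = 116 > 0, consistent with mu_x = mu_y = 0.
(Any feasible point with x = 0 or y = 0 has f = 0 > -13456, so the minimum is not on those boundaries.)
min(-xy) = -13456 (i.e. max xy = 13456)
Multipliers: lambda = 116, mu_x = 0, mu_y = 0
Complementary slackness: lambda*(x + y - 232) = 116*(116 + 116 - 232) = 0, mu_x*x = 0*116 = 0, mu_y*y = 0*116 = 0. Satisfied.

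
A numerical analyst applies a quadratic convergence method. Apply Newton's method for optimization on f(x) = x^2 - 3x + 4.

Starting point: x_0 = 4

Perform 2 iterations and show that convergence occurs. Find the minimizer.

f(x) = x^2 - 3x + 4, f'(x) = 2x + (-3), f''(x) = 2
Step 1: f'(4) = 5, x_1 = 4 - 5/2 = 3/2
Step 2: f'(3/2) = 0, x_2 = 3/2 (converged)
Newton's method converges in 1 step for quadratics.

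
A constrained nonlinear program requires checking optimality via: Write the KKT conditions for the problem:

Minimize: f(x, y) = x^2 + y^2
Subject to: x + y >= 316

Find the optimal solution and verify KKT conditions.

KKT conditions for min x^2 + y^2 s.t. x + y >= 316:
Stationarity: 2x = mu, 2y = mu
So x = y = mu/2.
Complementary slackness: mu*(x + y - 316) = 0
Primal feasibility: x + y >= 316; dual feasibility: mu >= 0
If mu = 0 then x = y = 0, but 0 + 0 < 316 is infeasible, so the constraint is active.
Constraint active: x + y = 2*(mu/2) = 316 => mu = 316
x = y = 158, f = 49928
Verify: stationarity 2*158 = 316 = mu; primal 158 + 158 = 316 >= 316; dual mu = 316 >= 0; complementary slackness 316*(316 - 316) = 0. All KKT conditions hold.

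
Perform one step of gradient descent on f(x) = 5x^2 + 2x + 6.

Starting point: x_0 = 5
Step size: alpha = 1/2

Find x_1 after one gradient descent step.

f(x) = 5x^2 + 2x + 6
f'(x) = 10x + 2
f'(5) = 10*5 + (2) = 52
x_1 = x_0 - alpha * f'(x_0) = 5 - 1/2 * 52 = -21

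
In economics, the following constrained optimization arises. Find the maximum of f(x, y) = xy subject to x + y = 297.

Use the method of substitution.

Substitute y = 297 - x into f(x,y) = xy:
g(x) = x(297 - x) = 297x - x^2
g'(x) = 297 - 2x = 0  =>  x = 297/2
y = 297 - 297/2 = 297/2
Maximum value = (297/2) * (297/2) = 88209/4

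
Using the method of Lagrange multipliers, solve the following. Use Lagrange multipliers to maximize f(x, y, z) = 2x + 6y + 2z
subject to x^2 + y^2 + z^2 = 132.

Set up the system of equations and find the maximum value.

Lagrange conditions: 2 = 2*lambda*x, 6 = 2*lambda*y, 2 = 2*lambda*z
So x:2 = y:6 = z:2, i.e. x = 2t, y = 6t, z = 2t
Constraint: t^2*(2^2 + 6^2 + 2^2) = 132
  t^2 * 44 = 132  =>  t = sqrt(3)
Maximum = 2*2t + 6*6t + 2*2t = 44*sqrt(3) = sqrt(5808)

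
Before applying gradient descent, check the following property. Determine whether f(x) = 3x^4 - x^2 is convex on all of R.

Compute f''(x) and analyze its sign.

f(x) = 3x^4 - x^2
f'(x) = 12x^3 + -2x
f''(x) = 36x^2 + -2
f''(0) = -2 < 0, so not convex near x = 0
Therefore, f is not globally convex on R.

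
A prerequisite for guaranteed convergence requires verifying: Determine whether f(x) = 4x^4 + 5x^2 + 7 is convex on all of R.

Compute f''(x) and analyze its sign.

f(x) = 4x^4 + 5x^2 + 7
f'(x) = 16x^3 + 10x
f''(x) = 48x^2 + 10
f''(x) = 48x^2 + 10 >= 10 > 0 for all x
Therefore, f is convex on R.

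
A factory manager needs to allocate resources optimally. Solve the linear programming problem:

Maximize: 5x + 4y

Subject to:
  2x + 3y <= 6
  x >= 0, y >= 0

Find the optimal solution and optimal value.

The feasible region has vertices at [(0, 0), (3, 0), (0, 2)].
Checking objective 5x + 4y at each vertex:
  (0, 0): 5*0 + 4*0 = 0
  (3, 0): 5*3 + 4*0 = 15
  (0, 2): 5*0 + 4*2 = 8
Maximum is 15 at (3, 0).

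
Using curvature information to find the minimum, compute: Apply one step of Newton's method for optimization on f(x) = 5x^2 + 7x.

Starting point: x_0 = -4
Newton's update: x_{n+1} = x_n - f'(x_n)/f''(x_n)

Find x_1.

f(x) = 5x^2 + 7x
f'(x) = 10x + (7), f''(x) = 10
Newton step: x_1 = x_0 - f'(x_0)/f''(x_0)
f'(-4) = -33
x_1 = -4 - -33/10 = -7/10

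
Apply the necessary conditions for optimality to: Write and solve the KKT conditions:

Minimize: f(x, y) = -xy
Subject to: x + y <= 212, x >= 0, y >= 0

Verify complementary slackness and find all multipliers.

Problem: min -xy s.t. x + y <= 212 (multiplier lambda), x >= 0 (mu_x), y >= 0 (mu_y)
KKT stationarity: -y + lambda - mu_x = 0, -x + lambda - mu_y = 0, with lambda, mu_x, mu_y >= 0
Complementary slackness: lambda*(x + y - 212) = 0, mu_x*x = 0, mu_y*y = 0
If lambda = 0: y = -mu_x <= 0 and x = -mu_y <= 0 force x = y = 0 with f = 0; but x = y = 106 is feasible with f = -11236 < 0, so this is not the minimum. Hence lambda > 0 and x + y = 212.
Try x > 0, y > 0 (so mu_x = mu_y = 0): y = lambda, x = lambda => x = y = lambda
x + y = 212 => 2*lambda = 212 => lambda = 106
x* = y* = 106 > 0, consistent with mu_x = mu_y = 0.
(Any feasible point with x = 0 or y = 0 has f = 0 > -11236, so the minimum is not on those boundaries.)
min(-xy) = -11236 (i.e. max xy = 11236)
Multipliers: lambda = 106, mu_x = 0, mu_y = 0
Complementary slackness: lambda*(x + y - 212) = 106*(106 + 106 - 212) = 0, mu_x*x = 0*106 = 0, mu_y*y = 0*106 = 0. Satisfied.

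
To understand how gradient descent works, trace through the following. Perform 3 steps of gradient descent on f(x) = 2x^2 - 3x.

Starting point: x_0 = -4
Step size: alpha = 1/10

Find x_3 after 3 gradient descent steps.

f(x) = 2x^2 - 3x, f'(x) = 4x + (-3)
Step 1: f'(-4) = -19, x_1 = -4 - 1/10 * -19 = -21/10
Step 2: f'(-21/10) = -57/5, x_2 = -21/10 - 1/10 * -57/5 = -24/25
Step 3: f'(-24/25) = -171/25, x_3 = -24/25 - 1/10 * -171/25 = -69/250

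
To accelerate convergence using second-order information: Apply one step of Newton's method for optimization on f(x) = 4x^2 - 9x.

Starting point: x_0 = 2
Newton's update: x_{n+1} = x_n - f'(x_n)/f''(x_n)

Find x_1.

f(x) = 4x^2 - 9x
f'(x) = 8x + (-9), f''(x) = 8
Newton step: x_1 = x_0 - f'(x_0)/f''(x_0)
f'(2) = 7
x_1 = 2 - 7/8 = 9/8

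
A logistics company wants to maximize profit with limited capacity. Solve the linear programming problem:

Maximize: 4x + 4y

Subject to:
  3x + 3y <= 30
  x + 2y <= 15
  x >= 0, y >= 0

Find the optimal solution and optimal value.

Feasible vertices: (0, 0), (0, 15/2), (5, 5), (10, 0)
Objective 4x + 4y at each:
  (0, 0): 0
  (0, 15/2): 30
  (5, 5): 40
  (10, 0): 40
Maximum is 40 at (5, 5).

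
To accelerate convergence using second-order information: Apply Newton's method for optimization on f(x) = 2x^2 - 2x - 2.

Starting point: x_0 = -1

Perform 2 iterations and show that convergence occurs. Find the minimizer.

f(x) = 2x^2 - 2x - 2, f'(x) = 4x + (-2), f''(x) = 4
Step 1: f'(-1) = -6, x_1 = -1 - -6/4 = 1/2
Step 2: f'(1/2) = 0, x_2 = 1/2 (converged)
Newton's method converges in 1 step for quadratics.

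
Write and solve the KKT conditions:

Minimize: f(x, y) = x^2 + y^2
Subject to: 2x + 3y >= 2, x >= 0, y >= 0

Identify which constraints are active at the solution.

KKT conditions for min x^2 + y^2 s.t. 2x + 3y >= 2, x >= 0, y >= 0:
Stationarity: 2x = mu*2 + mu_x, 2y = mu*3 + mu_y, with mu, mu_x, mu_y >= 0
Complementary slackness: mu*(2x + 3y - 2) = 0, mu_x*x = 0, mu_y*y = 0
(0, 0) is infeasible (2*0 + 3*0 < 2), so if mu = 0 stationarity would force x = mu_x/2 >= 0, y = mu_y/2 >= 0 with mu_x*x = mu_y*y = 0, i.e. x = y = 0: contradiction. Hence mu > 0 and 2x + 3y = 2 is active.
Try x > 0, y > 0 (so mu_x = mu_y = 0): x = 2*mu/2, y = 3*mu/2
Substitute: 2*(2*mu/2) + 3*(3*mu/2) = 2
  mu*13/2 = 2 => mu = 4/13
x* = 4/13 > 0, y* = 6/13 > 0, consistent with mu_x = mu_y = 0.
f is convex and the constraints are linear, so this KKT point is the global minimum.
f* = 4/13
Active constraints: 2x + 3y >= 2 (holds with equality, mu = 4/13 > 0); x >= 0 and y >= 0 are inactive (mu_x = mu_y = 0).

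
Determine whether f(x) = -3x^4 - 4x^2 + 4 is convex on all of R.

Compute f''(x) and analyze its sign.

f(x) = -3x^4 - 4x^2 + 4
f'(x) = -12x^3 + -8x
f''(x) = -36x^2 + -8
f''(x) = -36x^2 + -8 <= -8 < 0 for all x
Therefore, f is concave on R.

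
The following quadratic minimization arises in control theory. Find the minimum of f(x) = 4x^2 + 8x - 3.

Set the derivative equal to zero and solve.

f(x) = 4x^2 + 8x - 3
f'(x) = 8x + (8) = 0
x = -8/8 = -1
f(-1) = -7
Since f''(x) = 8 > 0, this is a minimum.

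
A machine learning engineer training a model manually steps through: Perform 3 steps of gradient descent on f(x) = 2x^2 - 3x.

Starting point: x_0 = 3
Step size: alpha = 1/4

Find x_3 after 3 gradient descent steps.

f(x) = 2x^2 - 3x, f'(x) = 4x + (-3)
Step 1: f'(3) = 9, x_1 = 3 - 1/4 * 9 = 3/4
Step 2: f'(3/4) = 0, x_2 = 3/4 - 1/4 * 0 = 3/4
Step 3: f'(3/4) = 0, x_3 = 3/4 - 1/4 * 0 = 3/4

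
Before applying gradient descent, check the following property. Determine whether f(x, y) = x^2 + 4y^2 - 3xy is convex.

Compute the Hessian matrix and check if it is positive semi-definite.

f(x,y) = x^2 + 4y^2 - 3xy
Hessian H = [[2, -3], [-3, 8]]
trace(H) = 10, det(H) = 7
Eigenvalues: (10 +/- sqrt(72)) / 2 = 9.243, 0.7574
Since both eigenvalues > 0, f is convex.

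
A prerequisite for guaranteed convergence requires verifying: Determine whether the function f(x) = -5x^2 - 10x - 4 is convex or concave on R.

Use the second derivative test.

f(x) = -5x^2 - 10x - 4
f'(x) = -10x - 10
f''(x) = -10
Since f''(x) = -10 < 0 for all x, f is concave on R.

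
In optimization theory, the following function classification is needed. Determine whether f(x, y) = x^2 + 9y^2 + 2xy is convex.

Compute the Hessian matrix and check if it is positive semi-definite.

f(x,y) = x^2 + 9y^2 + 2xy
Hessian H = [[2, 2], [2, 18]]
trace(H) = 20, det(H) = 32
Eigenvalues: (20 +/- sqrt(272)) / 2 = 18.25, 1.754
Since both eigenvalues > 0, f is convex.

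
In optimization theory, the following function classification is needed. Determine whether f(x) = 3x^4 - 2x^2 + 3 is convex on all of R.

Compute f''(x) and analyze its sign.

f(x) = 3x^4 - 2x^2 + 3
f'(x) = 12x^3 + -4x
f''(x) = 36x^2 + -4
f''(0) = -4 < 0, so not convex near x = 0
Therefore, f is not globally convex on R.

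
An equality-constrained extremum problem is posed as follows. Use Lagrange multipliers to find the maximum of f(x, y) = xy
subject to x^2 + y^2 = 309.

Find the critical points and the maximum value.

Lagrange conditions: y = 2*lambda*x and x = 2*lambda*y
If x = 0 then y = 0, violating the constraint, so x, y != 0.
Dividing: y/x = x/y => x^2 = y^2 => y = x or y = -x
Constraint: 2x^2 = 309 => x^2 = 309/2 => x = +/-sqrt(309/2)
Critical points: (sqrt(309/2), sqrt(309/2)), (-sqrt(309/2), -sqrt(309/2)), (sqrt(309/2), -sqrt(309/2)), (-sqrt(309/2), sqrt(309/2))
  y = x:  xy = x^2 = 309/2  at (sqrt(309/2), sqrt(309/2)) and (-sqrt(309/2), -sqrt(309/2))
  y = -x: xy = -x^2 = -309/2 at (sqrt(309/2), -sqrt(309/2)) and (-sqrt(309/2), sqrt(309/2))
Maximum xy = 309/2 at (sqrt(309/2), sqrt(309/2)) and (-sqrt(309/2), -sqrt(309/2))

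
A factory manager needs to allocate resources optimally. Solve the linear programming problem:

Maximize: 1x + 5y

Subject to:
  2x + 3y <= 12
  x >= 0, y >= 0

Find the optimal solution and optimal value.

The feasible region has vertices at [(0, 0), (6, 0), (0, 4)].
Checking objective 1x + 5y at each vertex:
  (0, 0): 1*0 + 5*0 = 0
  (6, 0): 1*6 + 5*0 = 6
  (0, 4): 1*0 + 5*4 = 20
Maximum is 20 at (0, 4).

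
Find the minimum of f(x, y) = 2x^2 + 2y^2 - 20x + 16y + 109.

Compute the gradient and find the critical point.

f(x,y) = 2x^2 + 2y^2 - 20x + 16y + 109
df/dx = 4x + (-20) = 0  =>  x = 5
df/dy = 4y + (16) = 0  =>  y = -4
f(5, -4) = 2*(5)^2 + 2*(-4)^2 + -20*(5) + 16*(-4) + 109 = 27
Hessian is diagonal with entries 4, 4 > 0, so this is a minimum.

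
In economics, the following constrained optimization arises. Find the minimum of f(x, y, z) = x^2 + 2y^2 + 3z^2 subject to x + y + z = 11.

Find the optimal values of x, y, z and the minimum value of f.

Using Lagrange multipliers on f = x^2 + 2y^2 + 3z^2 with constraint x + y + z = 11:
Conditions: 2*1*x = lambda, 2*2*y = lambda, 2*3*z = lambda
So x = lambda/2, y = lambda/4, z = lambda/6
Substituting into constraint: lambda * (11/12) = 11
lambda = 12
x = 6, y = 3, z = 2
Minimum value = 66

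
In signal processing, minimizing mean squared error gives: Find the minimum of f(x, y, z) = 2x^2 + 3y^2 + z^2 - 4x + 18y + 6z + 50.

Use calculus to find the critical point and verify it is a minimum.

f(x,y,z) = 2x^2 + 3y^2 + z^2 - 4x + 18y + 6z + 50
df/dx = 4x + (-4) = 0 => x = 1
df/dy = 6y + (18) = 0 => y = -3
df/dz = 2z + (6) = 0 => z = -3
f(1,-3,-3) = 2*(1)^2 + 3*(-3)^2 + 1*(-3)^2 + -4*(1) + 18*(-3) + 6*(-3) + 50 = 12
Hessian is diagonal with entries 4, 6, 2 > 0, confirmed minimum.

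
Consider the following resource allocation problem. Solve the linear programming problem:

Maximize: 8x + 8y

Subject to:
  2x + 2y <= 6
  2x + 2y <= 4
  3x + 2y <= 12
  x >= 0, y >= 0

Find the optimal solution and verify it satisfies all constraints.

Feasible vertices: (0, 0), (0, 2), (2, 0)
Objective 8x + 8y at each vertex:
  (0, 0): 0
  (0, 2): 16
  (2, 0): 16
Maximum is 16 at (0, 2).
Verify constraints at (x, y) = (0, 2):
  2*0 + 2*2 = 4 <= 6
  2*0 + 2*2 = 4 <= 4 (active)
  3*0 + 2*2 = 4 <= 12
  x = 0 >= 0, y = 2 >= 0. All constraints satisfied.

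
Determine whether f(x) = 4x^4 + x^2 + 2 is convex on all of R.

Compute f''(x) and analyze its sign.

f(x) = 4x^4 + x^2 + 2
f'(x) = 16x^3 + 2x
f''(x) = 48x^2 + 2
f''(x) = 48x^2 + 2 >= 2 > 0 for all x
Therefore, f is convex on R.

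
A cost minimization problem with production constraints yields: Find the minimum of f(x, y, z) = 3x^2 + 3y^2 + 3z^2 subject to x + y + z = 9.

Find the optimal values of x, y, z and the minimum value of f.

Using Lagrange multipliers on f = 3x^2 + 3y^2 + 3z^2 with constraint x + y + z = 9:
Conditions: 2*3*x = lambda, 2*3*y = lambda, 2*3*z = lambda
So x = lambda/6, y = lambda/6, z = lambda/6
Substituting into constraint: lambda * (1/2) = 9
lambda = 18
x = 3, y = 3, z = 3
Minimum value = 81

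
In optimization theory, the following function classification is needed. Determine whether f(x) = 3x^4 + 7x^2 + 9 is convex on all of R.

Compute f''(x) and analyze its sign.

f(x) = 3x^4 + 7x^2 + 9
f'(x) = 12x^3 + 14x
f''(x) = 36x^2 + 14
f''(x) = 36x^2 + 14 >= 14 > 0 for all x
Therefore, f is convex on R.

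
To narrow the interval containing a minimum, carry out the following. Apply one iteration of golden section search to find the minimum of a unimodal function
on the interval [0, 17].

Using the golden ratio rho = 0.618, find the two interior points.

Golden section search on [0, 17].
Golden ratio rho = 0.618 (approx).
Interior points:
  x_1 = 0 + (1-0.618)*17 = 6.4940
  x_2 = 0 + 0.618*17 = 10.5060
Compare f(x_1) and f(x_2) to determine which subinterval to keep.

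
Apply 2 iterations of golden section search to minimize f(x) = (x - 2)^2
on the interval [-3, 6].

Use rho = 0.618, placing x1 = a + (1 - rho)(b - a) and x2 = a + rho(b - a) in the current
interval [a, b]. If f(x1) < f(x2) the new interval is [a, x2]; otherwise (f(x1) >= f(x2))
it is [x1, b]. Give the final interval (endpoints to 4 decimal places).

Golden section search for min of f(x) = (x - 2)^2 on [-3, 6].
Each step: x1 = a + (1 - rho)(b - a), x2 = a + rho(b - a); if f(x1) < f(x2) keep [a, x2], otherwise keep [x1, b].
Step 1: [-3.0000, 6.0000], x1=0.4380 (f=2.4398), x2=2.5620 (f=0.3158); f(x1) > f(x2) => keep [0.4380, 6.0000]
Step 2: [0.4380, 6.0000], x1=2.5627 (f=0.3166), x2=3.8753 (f=3.5168); f(x1) < f(x2) => keep [0.4380, 3.8753]
Final interval: [0.4380, 3.8753]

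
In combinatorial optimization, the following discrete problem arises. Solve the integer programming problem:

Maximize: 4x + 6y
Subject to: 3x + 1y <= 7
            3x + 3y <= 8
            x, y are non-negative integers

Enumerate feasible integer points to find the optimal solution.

Constraint 1: 3x + 1y <= 7
Constraint 2: 3x + 3y <= 8
Feasible x range (need y >= 0): 0 <= x <= min(7/3, 8/3) => x in {0, ..., 2}.
Enumerate feasible integer points row by row (the coefficient of y is 6 > 0, so for each x the largest feasible y gives the best value):
  x = 0: y <= min((7 - 3*0)/1, (8 - 3*0)/3) => y in {0, ..., 2}; best 4*0 + 6*2 = 12
  x = 1: y <= min((7 - 3*1)/1, (8 - 3*1)/3) => y in {0, ..., 1}; best 4*1 + 6*1 = 10
  x = 2: y <= min((7 - 3*2)/1, (8 - 3*2)/3) => y in {0}; best 4*2 + 6*0 = 8
The maximum 4x + 6y = 12 is achieved at x = 0, y = 2.
Check: 3*0 + 1*2 = 2 <= 7 and 3*0 + 3*2 = 6 <= 8.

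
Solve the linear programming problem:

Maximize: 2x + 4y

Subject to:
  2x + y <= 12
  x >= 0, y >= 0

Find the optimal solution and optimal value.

The feasible region has vertices at [(0, 0), (6, 0), (0, 12)].
Checking objective 2x + 4y at each vertex:
  (0, 0): 2*0 + 4*0 = 0
  (6, 0): 2*6 + 4*0 = 12
  (0, 12): 2*0 + 4*12 = 48
Maximum is 48 at (0, 12).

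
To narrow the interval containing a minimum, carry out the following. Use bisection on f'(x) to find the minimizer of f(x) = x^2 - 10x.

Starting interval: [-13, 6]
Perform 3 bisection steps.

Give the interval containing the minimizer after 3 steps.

Finding critical point of f(x) = x^2 - 10x using bisection on f'(x) = 2x + -10.
f'(x) = 0 when x = 5.
Starting interval: [-13, 6]
Step 1: mid = -7/2, f'(mid) = -17, new interval = [-7/2, 6]
Step 2: mid = 5/4, f'(mid) = -15/2, new interval = [5/4, 6]
Step 3: mid = 29/8, f'(mid) = -11/4, new interval = [29/8, 6]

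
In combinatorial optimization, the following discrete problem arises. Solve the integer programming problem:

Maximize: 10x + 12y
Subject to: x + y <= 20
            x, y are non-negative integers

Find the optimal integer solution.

Objective: 10x + 12y, constraint: x + y <= 20
Coefficient of y is 12 > coefficient of x is 10, so allocate the entire budget to y.
Optimal: x = 0, y = 20, value = 240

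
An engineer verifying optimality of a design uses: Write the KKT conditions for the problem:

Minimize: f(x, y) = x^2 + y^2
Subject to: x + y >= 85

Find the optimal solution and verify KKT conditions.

KKT conditions for min x^2 + y^2 s.t. x + y >= 85:
Stationarity: 2x = mu, 2y = mu
So x = y = mu/2.
Complementary slackness: mu*(x + y - 85) = 0
Primal feasibility: x + y >= 85; dual feasibility: mu >= 0
If mu = 0 then x = y = 0, but 0 + 0 < 85 is infeasible, so the constraint is active.
Constraint active: x + y = 2*(mu/2) = 85 => mu = 85
x = y = 85/2, f = 7225/2
Verify: stationarity 2*(85/2) = 85 = mu; primal 85/2 + 85/2 = 85 >= 85; dual mu = 85 >= 0; complementary slackness 85*(85 - 85) = 0. All KKT conditions hold.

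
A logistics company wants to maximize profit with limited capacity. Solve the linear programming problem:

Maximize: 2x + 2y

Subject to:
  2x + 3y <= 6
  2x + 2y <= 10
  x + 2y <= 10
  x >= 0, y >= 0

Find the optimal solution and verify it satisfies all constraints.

Feasible vertices: (0, 0), (0, 2), (3, 0)
Objective 2x + 2y at each vertex:
  (0, 0): 0
  (0, 2): 4
  (3, 0): 6
Maximum is 6 at (3, 0).
Verify constraints at (x, y) = (3, 0):
  2*3 + 3*0 = 6 <= 6 (active)
  2*3 + 2*0 = 6 <= 10
  1*3 + 2*0 = 3 <= 10
  x = 3 >= 0, y = 0 >= 0. All constraints satisfied.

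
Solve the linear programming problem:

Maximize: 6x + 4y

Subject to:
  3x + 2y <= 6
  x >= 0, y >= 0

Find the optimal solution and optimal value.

The feasible region has vertices at [(0, 0), (2, 0), (0, 3)].
Checking objective 6x + 4y at each vertex:
  (0, 0): 6*0 + 4*0 = 0
  (2, 0): 6*2 + 4*0 = 12
  (0, 3): 6*0 + 4*3 = 12
Maximum is 12 at (2, 0).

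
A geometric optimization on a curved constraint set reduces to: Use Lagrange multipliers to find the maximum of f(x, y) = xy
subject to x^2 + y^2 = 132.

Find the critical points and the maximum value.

Lagrange conditions: y = 2*lambda*x and x = 2*lambda*y
If x = 0 then y = 0, violating the constraint, so x, y != 0.
Dividing: y/x = x/y => x^2 = y^2 => y = x or y = -x
Constraint: 2x^2 = 132 => x^2 = 66 => x = +/-sqrt(66)
Critical points: (sqrt(66), sqrt(66)), (-sqrt(66), -sqrt(66)), (sqrt(66), -sqrt(66)), (-sqrt(66), sqrt(66))
  y = x:  xy = x^2 = 66  at (sqrt(66), sqrt(66)) and (-sqrt(66), -sqrt(66))
  y = -x: xy = -x^2 = -66 at (sqrt(66), -sqrt(66)) and (-sqrt(66), sqrt(66))
Maximum xy = 66 at (sqrt(66), sqrt(66)) and (-sqrt(66), -sqrt(66))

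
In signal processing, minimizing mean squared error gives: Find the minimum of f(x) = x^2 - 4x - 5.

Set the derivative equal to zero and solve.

f(x) = x^2 - 4x - 5
f'(x) = 2x + (-4) = 0
x = 4/2 = 2
f(2) = -9
Since f''(x) = 2 > 0, this is a minimum.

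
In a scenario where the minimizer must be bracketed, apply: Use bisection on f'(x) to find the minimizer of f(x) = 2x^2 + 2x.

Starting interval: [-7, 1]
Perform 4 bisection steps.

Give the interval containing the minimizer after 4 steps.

Finding critical point of f(x) = 2x^2 + 2x using bisection on f'(x) = 4x + 2.
f'(x) = 0 when x = -1/2.
Starting interval: [-7, 1]
Step 1: mid = -3, f'(mid) = -10, new interval = [-3, 1]
Step 2: mid = -1, f'(mid) = -2, new interval = [-1, 1]
Step 3: mid = 0, f'(mid) = 2, new interval = [-1, 0]
Step 4: mid = -1/2, f'(mid) = 0, new interval = [-1/2, -1/2]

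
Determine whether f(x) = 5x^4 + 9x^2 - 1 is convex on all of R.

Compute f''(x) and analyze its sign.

f(x) = 5x^4 + 9x^2 - 1
f'(x) = 20x^3 + 18x
f''(x) = 60x^2 + 18
f''(x) = 60x^2 + 18 >= 18 > 0 for all x
Therefore, f is convex on R.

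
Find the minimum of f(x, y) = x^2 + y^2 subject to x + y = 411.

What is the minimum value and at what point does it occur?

Substitute y = 411 - x into f(x,y) = x^2 + y^2:
g(x) = x^2 + (411 - x)^2 = 2x^2 - 822x + 168921
g'(x) = 4x - 822 = 0  =>  x = 411/2
y = 411 - 411/2 = 411/2
Minimum value = (411/2)^2 + (411/2)^2 = 168921/2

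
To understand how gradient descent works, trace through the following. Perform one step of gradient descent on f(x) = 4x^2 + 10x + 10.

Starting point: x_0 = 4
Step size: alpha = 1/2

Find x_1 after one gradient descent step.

f(x) = 4x^2 + 10x + 10
f'(x) = 8x + 10
f'(4) = 8*4 + (10) = 42
x_1 = x_0 - alpha * f'(x_0) = 4 - 1/2 * 42 = -17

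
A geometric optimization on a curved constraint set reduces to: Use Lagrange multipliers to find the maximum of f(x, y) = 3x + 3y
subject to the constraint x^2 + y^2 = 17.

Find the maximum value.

Set up Lagrange conditions: grad f = lambda * grad g
  3 = 2*lambda*x
  3 = 2*lambda*y
From these: x/y = 3/3, so x = 3t, y = 3t for some t.
Substitute into constraint: (3t)^2 + (3t)^2 = 17
  t^2 * 18 = 17
  t = sqrt(17/18)
Maximum = 3*x + 3*y = (3^2 + 3^2)*t = 18 * sqrt(17/18) = sqrt(306)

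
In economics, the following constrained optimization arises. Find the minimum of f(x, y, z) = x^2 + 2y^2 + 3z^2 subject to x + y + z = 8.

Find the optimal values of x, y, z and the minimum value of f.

Using Lagrange multipliers on f = x^2 + 2y^2 + 3z^2 with constraint x + y + z = 8:
Conditions: 2*1*x = lambda, 2*2*y = lambda, 2*3*z = lambda
So x = lambda/2, y = lambda/4, z = lambda/6
Substituting into constraint: lambda * (11/12) = 8
lambda = 96/11
x = 48/11, y = 24/11, z = 16/11
Minimum value = 384/11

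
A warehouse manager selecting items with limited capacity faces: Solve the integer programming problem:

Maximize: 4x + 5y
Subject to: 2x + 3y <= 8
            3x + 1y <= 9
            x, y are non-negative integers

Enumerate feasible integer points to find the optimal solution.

Constraint 1: 2x + 3y <= 8
Constraint 2: 3x + 1y <= 9
Feasible x range (need y >= 0): 0 <= x <= min(8/2, 9/3) => x in {0, ..., 3}.
Enumerate feasible integer points row by row (the coefficient of y is 5 > 0, so for each x the largest feasible y gives the best value):
  x = 0: y <= min((8 - 2*0)/3, (9 - 3*0)/1) => y in {0, ..., 2}; best 4*0 + 5*2 = 10
  x = 1: y <= min((8 - 2*1)/3, (9 - 3*1)/1) => y in {0, ..., 2}; best 4*1 + 5*2 = 14
  x = 2: y <= min((8 - 2*2)/3, (9 - 3*2)/1) => y in {0, ..., 1}; best 4*2 + 5*1 = 13
  x = 3: y <= min((8 - 2*3)/3, (9 - 3*3)/1) => y in {0}; best 4*3 + 5*0 = 12
The maximum 4x + 5y = 14 is achieved at x = 1, y = 2.
Check: 2*1 + 3*2 = 8 <= 8 and 3*1 + 1*2 = 5 <= 9.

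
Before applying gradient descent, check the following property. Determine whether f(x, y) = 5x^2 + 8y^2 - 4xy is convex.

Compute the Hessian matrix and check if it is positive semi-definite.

f(x,y) = 5x^2 + 8y^2 - 4xy
Hessian H = [[10, -4], [-4, 16]]
trace(H) = 26, det(H) = 144
Eigenvalues: (26 +/- sqrt(100)) / 2 = 18, 8
Since both eigenvalues > 0, f is convex.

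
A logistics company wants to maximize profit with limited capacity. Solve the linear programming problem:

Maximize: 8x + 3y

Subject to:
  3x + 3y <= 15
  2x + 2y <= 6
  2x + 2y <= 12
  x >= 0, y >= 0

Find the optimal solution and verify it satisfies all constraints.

Feasible vertices: (0, 0), (0, 3), (3, 0)
Objective 8x + 3y at each vertex:
  (0, 0): 0
  (0, 3): 9
  (3, 0): 24
Maximum is 24 at (3, 0).
Verify constraints at (x, y) = (3, 0):
  3*3 + 3*0 = 9 <= 15
  2*3 + 2*0 = 6 <= 6 (active)
  2*3 + 2*0 = 6 <= 12
  x = 3 >= 0, y = 0 >= 0. All constraints satisfied.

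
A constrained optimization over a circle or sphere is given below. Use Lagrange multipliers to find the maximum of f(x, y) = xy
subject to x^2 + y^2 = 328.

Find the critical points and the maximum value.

Lagrange conditions: y = 2*lambda*x and x = 2*lambda*y
If x = 0 then y = 0, violating the constraint, so x, y != 0.
Dividing: y/x = x/y => x^2 = y^2 => y = x or y = -x
Constraint: 2x^2 = 328 => x^2 = 164 => x = +/-sqrt(164)
Critical points: (sqrt(164), sqrt(164)), (-sqrt(164), -sqrt(164)), (sqrt(164), -sqrt(164)), (-sqrt(164), sqrt(164))
  y = x:  xy = x^2 = 164  at (sqrt(164), sqrt(164)) and (-sqrt(164), -sqrt(164))
  y = -x: xy = -x^2 = -164 at (sqrt(164), -sqrt(164)) and (-sqrt(164), sqrt(164))
Maximum xy = 164 at (sqrt(164), sqrt(164)) and (-sqrt(164), -sqrt(164))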